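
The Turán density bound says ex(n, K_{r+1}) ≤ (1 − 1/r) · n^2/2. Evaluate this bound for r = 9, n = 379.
Turán density bound = (8/9) · 379^2/2 = 574564/9 ≈ 63840.4444

Turán's theorem: ex(n, K_{r+1}) is achieved by the complete r-partite Turán graph T(n, r) with parts as balanced as possible, and is at most (1 − 1/r) · n^2/2. For r = 9, n = 379: the density bound is (8/9) · 143641/2 = 574564/9 ≈ 63840.4444. The integer-valued extremum is e(T(379, 9)) = 63840, which is strictly less than the density bound 574564/9 since 9 ∤ 379 (the parts of T(379, 9) cannot all be equal).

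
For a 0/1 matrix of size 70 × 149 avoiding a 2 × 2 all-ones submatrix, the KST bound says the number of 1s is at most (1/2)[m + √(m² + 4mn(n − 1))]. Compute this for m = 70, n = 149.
z(70, 149; 2, 2) ≤ (1/2)[70 + √(70² + 4·70·149·148)] = (1/2)[70 + √6179460] = 1277.926

Kővári–Sós–Turán: let r_1, ..., r_70 be the row sums and z = Σ r_i the total number of 1s. Each pair of columns can share at most one row with both entries 1 (else a 2×2 all-ones block appears), so Σ_i C(r_i, 2) ≤ C(149, 2) = 11026. By convexity Σ_i C(r_i, 2) ≥ 70·C(z/70, 2) = z(z − 70)/(2·70), giving z² − 70z − 70·149·148 ≤ 0 and hence z ≤ (1/2)[70 + √(4900 + 4·1543640)] = (1/2)[70 + √6179460] ≈ (1/2)(70 + 2485.852) = 1277.926.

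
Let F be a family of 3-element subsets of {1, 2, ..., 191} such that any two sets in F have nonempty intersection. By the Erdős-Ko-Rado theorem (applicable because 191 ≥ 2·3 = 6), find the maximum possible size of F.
max |F| = C(190, 2) = 17955

The Erdős-Ko-Rado theorem states: for n ≥ 2k, an intersecting family of k-subsets of an n-element set has size at most C(n − 1, k − 1), with equality for 'star' families {A ⊆ [n] : |A| = k, i ∈ A} (fix an element i). For n = 191, k = 3: C(190, 2) = 17955.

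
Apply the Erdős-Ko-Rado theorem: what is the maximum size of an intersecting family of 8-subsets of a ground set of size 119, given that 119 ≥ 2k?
max |F| = C(118, 7) = 52722315984

Erdős-Ko-Rado (1961): when n ≥ 2k, max |F| = C(n−1, k−1). The bound is attained by the star {A : i ∈ A} for any fixed i ∈ [n]. Here C(119−1, 8−1) = C(118, 7) = 52722315984.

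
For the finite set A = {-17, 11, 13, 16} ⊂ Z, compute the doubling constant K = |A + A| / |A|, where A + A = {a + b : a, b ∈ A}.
K = |A + A| / |A| = 10/4 = 5/2

Enumerate A + A = {a + b : a, b ∈ A}. With |A| = 4, there are |A|^2 = 16 ordered sum pairs; collecting distinct values, A + A = {-34, -6, -4, -1, 22, 24, 26, 27, 29, 32}, so |A + A| = 10. Thus K = 10/4 = 5/2. For comparison, the minimum possible |A + A| over all 4-element sets is 2·4 − 1 = 7 (so min K = 7/4), attained only by arithmetic progressions.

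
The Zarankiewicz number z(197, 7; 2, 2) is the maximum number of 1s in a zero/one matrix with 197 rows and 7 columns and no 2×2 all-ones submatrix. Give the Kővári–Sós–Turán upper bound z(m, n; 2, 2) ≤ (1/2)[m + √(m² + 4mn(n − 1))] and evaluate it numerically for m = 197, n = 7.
z(197, 7; 2, 2) ≤ (1/2)[197 + √(197² + 4·197·7·6)] = (1/2)[197 + √71905] = 232.5755

Kővári–Sós–Turán: let r_1, ..., r_197 be the row sums and z = Σ r_i the total number of 1s. Each pair of columns can share at most one row with both entries 1 (else a 2×2 all-ones block appears), so Σ_i C(r_i, 2) ≤ C(7, 2) = 21. By convexity Σ_i C(r_i, 2) ≥ 197·C(z/197, 2) = z(z − 197)/(2·197), giving z² − 197z − 197·7·6 ≤ 0 and hence z ≤ (1/2)[197 + √(38809 + 4·8274)] = (1/2)[197 + √71905] ≈ (1/2)(197 + 268.1511) = 232.5755.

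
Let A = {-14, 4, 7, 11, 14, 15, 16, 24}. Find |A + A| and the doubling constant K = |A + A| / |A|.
K = |A + A| / |A| = 31/8

Enumerate A + A = {a + b : a, b ∈ A}. With |A| = 8, there are |A|^2 = 64 ordered sum pairs; collecting distinct values, A + A = {-28, -10, -7, -3, 0, 1, 2, 8, 10, 11, 14, 15, 18, 19, 20, 21, 22, 23, 25, 26, 27, 28, 29, 30, 31, 32, 35, 38, 39, 40, 48}, so |A + A| = 31. Thus K = 31/8. For comparison, the minimum possible |A + A| over all 8-element sets is 2·8 − 1 = 15 (so min K = 15/8), attained only by arithmetic progressions.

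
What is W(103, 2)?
W(103, 2) = 103 + 1 = 104

A 2-term AP is any pair of integers, so a monochromatic 2-AP exists iff some colour is used at least twice. With 103 colours, the colouring i ↦ i on {1, ..., 103} uses each colour once, avoiding any monochromatic pair, so W(103, 2) > 103. For {1, ..., 104}, pigeonhole forces two integers of the same colour, which form a monochromatic 2-AP. Hence W(103, 2) = 104.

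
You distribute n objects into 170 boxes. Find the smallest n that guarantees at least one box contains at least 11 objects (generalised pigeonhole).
n = (11 − 1)·170 + 1 = 1701

By the generalised pigeonhole principle, to guarantee some box contains ≥ r objects we need more than (r − 1) · k objects total. Threshold: n = (r − 1) · k + 1. With r = 11 and k = 170: n = 10 · 170 + 1 = 1700 + 1 = 1701. For n = 1700 = 10 · 170, we can put exactly 10 objects in every box, avoiding 11 in any single one — so 1701 is tight.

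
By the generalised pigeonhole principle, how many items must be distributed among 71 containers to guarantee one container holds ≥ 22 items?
n = (22 − 1)·71 + 1 = 1492

By the generalised pigeonhole principle, to guarantee some box contains ≥ r objects we need more than (r − 1) · k objects total. Threshold: n = (r − 1) · k + 1. With r = 22 and k = 71: n = 21 · 71 + 1 = 1491 + 1 = 1492. For n = 1491 = 21 · 71, we can put exactly 21 objects in every box, avoiding 22 in any single one — so 1492 is tight.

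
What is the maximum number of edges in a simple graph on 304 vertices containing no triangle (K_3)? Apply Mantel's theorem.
ex(304, K_3) = ⌊304^2/4⌋ = 23104

Mantel (1907): a triangle-free graph on n vertices has at most ⌊n^2/4⌋ edges, with equality for the complete bipartite graph K_{⌊n/2⌋, ⌈n/2⌉}. For n = 304: ⌊304^2/4⌋ = ⌊92416/4⌋ = 23104. The extremal graph is K_{152, 152}, which has 152·152 = 23104 edges.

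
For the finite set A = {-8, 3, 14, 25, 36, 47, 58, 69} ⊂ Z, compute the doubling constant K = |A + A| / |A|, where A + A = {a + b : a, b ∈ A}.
K = |A + A| / |A| = 15/8

Enumerate A + A = {a + b : a, b ∈ A}. With |A| = 8, there are |A|^2 = 64 ordered sum pairs; collecting distinct values, A + A = {-16, -5, 6, 17, 28, 39, 50, 61, 72, 83, 94, 105, 116, 127, 138}, so |A + A| = 15. Thus K = 15/8. Here |A + A| = 2|A| − 1 = 15, the minimum possible — so K = 15/8 is minimal, which holds iff A is an arithmetic progression.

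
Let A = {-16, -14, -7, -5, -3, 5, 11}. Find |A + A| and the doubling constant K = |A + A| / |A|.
K = |A + A| / |A| = 25/7

Enumerate A + A = {a + b : a, b ∈ A}. With |A| = 7, there are |A|^2 = 49 ordered sum pairs; collecting distinct values, A + A = {-32, -30, -28, -23, -21, -19, -17, -14, -12, -11, -10, -9, -8, -6, -5, -3, -2, 0, 2, 4, 6, 8, 10, 16, 22}, so |A + A| = 25. Thus K = 25/7. For comparison, the minimum possible |A + A| over all 7-element sets is 2·7 − 1 = 13 (so min K = 13/7), attained only by arithmetic progressions.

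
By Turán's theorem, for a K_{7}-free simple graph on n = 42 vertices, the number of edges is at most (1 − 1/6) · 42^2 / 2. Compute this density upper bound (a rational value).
Turán density bound = (5/6) · 42^2/2 = 735

Turán's theorem: ex(n, K_{r+1}) is achieved by the complete r-partite Turán graph T(n, r) with parts as balanced as possible, and is at most (1 − 1/r) · n^2/2. For r = 6, n = 42: the density bound is (5/6) · 1764/2 = 735. Since 6 ∣ 42, the Turán graph T(42, 6) has parts of equal size 7, and its edge count e(T(42, 6)) = 735 attains the density bound exactly.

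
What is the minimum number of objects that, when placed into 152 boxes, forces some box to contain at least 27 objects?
n = (27 − 1)·152 + 1 = 3953

By the generalised pigeonhole principle, to guarantee some box contains ≥ r objects we need more than (r − 1) · k objects total. Threshold: n = (r − 1) · k + 1. With r = 27 and k = 152: n = 26 · 152 + 1 = 3952 + 1 = 3953. For n = 3952 = 26 · 152, we can put exactly 26 objects in every box, avoiding 27 in any single one — so 3953 is tight.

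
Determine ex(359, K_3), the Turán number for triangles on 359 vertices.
ex(359, K_3) = ⌊359^2/4⌋ = 32220

Mantel (1907): a triangle-free graph on n vertices has at most ⌊n^2/4⌋ edges, with equality for the complete bipartite graph K_{⌊n/2⌋, ⌈n/2⌉}. For n = 359: ⌊359^2/4⌋ = ⌊128881/4⌋ = 32220. The extremal graph is K_{179, 180}, which has 179·180 = 32220 edges.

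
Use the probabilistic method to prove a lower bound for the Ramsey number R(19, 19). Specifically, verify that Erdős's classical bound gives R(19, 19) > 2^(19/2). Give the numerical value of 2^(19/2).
2^(19/2) = 724.0773; so R(19, 19) > 724.0773

Colour each edge of K_n uniformly at random with red/blue. The expected number of monochromatic K_19 is C(n, 19) · 2 · 2^(−C(19,2)). If C(n, 19) · 2^(1 − C(19,2)) < 1, then with positive probability no monochromatic K_19 exists, so R(19, 19) > n. The standard estimate C(n, 19) ≤ n^19/19! shows this inequality holds whenever n ≤ 2^(19/2) (since 19! · 2^(C(19,2) − 1) > 2^(19^2/2) ≥ n^19). Hence R(19, 19) > 2^(19/2) = 724.0773.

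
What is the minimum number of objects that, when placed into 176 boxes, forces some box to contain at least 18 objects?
n = (18 − 1)·176 + 1 = 2993

By the generalised pigeonhole principle, to guarantee some box contains ≥ r objects we need more than (r − 1) · k objects total. Threshold: n = (r − 1) · k + 1. With r = 18 and k = 176: n = 17 · 176 + 1 = 2992 + 1 = 2993. For n = 2992 = 17 · 176, we can put exactly 17 objects in every box, avoiding 18 in any single one — so 2993 is tight.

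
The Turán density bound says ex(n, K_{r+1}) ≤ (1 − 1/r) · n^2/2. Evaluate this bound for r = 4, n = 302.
Turán density bound = (3/4) · 302^2/2 = 68403/2 ≈ 34201.5

Turán's theorem: ex(n, K_{r+1}) is achieved by the complete r-partite Turán graph T(n, r) with parts as balanced as possible, and is at most (1 − 1/r) · n^2/2. For r = 4, n = 302: the density bound is (3/4) · 91204/2 = 68403/2 ≈ 34201.5. The integer-valued extremum is e(T(302, 4)) = 34201, which is strictly less than the density bound 68403/2 since 4 ∤ 302 (the parts of T(302, 4) cannot all be equal).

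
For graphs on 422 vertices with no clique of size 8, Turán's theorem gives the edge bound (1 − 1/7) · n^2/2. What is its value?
Turán density bound = (6/7) · 422^2/2 = 534252/7 ≈ 76321.7143

Turán's theorem: ex(n, K_{r+1}) is achieved by the complete r-partite Turán graph T(n, r) with parts as balanced as possible, and is at most (1 − 1/r) · n^2/2. For r = 7, n = 422: the density bound is (6/7) · 178084/2 = 534252/7 ≈ 76321.7143. The integer-valued extremum is e(T(422, 7)) = 76321, which is strictly less than the density bound 534252/7 since 7 ∤ 422 (the parts of T(422, 7) cannot all be equal).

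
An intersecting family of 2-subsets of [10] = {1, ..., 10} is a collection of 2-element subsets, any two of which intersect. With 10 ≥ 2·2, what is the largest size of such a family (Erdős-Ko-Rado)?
max |F| = C(9, 1) = 9

The Erdős-Ko-Rado theorem states: for n ≥ 2k, an intersecting family of k-subsets of an n-element set has size at most C(n − 1, k − 1), with equality for 'star' families {A ⊆ [n] : |A| = k, i ∈ A} (fix an element i). For n = 10, k = 2: C(9, 1) = 9.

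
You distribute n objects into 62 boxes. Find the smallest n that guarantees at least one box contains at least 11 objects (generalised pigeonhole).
n = (11 − 1)·62 + 1 = 621

By the generalised pigeonhole principle, to guarantee some box contains ≥ r objects we need more than (r − 1) · k objects total. Threshold: n = (r − 1) · k + 1. With r = 11 and k = 62: n = 10 · 62 + 1 = 620 + 1 = 621. For n = 620 = 10 · 62, we can put exactly 10 objects in every box, avoiding 11 in any single one — so 621 is tight.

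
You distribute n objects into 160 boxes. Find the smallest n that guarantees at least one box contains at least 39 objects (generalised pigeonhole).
n = (39 − 1)·160 + 1 = 6081

By the generalised pigeonhole principle, to guarantee some box contains ≥ r objects we need more than (r − 1) · k objects total. Threshold: n = (r − 1) · k + 1. With r = 39 and k = 160: n = 38 · 160 + 1 = 6080 + 1 = 6081. For n = 6080 = 38 · 160, we can put exactly 38 objects in every box, avoiding 39 in any single one — so 6081 is tight.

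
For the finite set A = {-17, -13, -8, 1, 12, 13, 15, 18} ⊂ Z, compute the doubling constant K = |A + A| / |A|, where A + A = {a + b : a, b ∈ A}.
K = |A + A| / |A| = 32/8 = 4

Enumerate A + A = {a + b : a, b ∈ A}. With |A| = 8, there are |A|^2 = 64 ordered sum pairs; collecting distinct values, A + A = {-34, -30, -26, -25, -21, -16, -12, -7, -5, -4, -2, -1, 0, 1, 2, 4, 5, 7, 10, 13, 14, 16, 19, 24, 25, 26, 27, 28, 30, 31, 33, 36}, so |A + A| = 32. Thus K = 32/8 = 4. For comparison, the minimum possible |A + A| over all 8-element sets is 2·8 − 1 = 15 (so min K = 15/8), attained only by arithmetic progressions.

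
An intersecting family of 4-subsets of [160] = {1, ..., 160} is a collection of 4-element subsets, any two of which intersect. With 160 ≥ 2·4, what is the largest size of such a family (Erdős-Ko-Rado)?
max |F| = C(159, 3) = 657359

Erdős-Ko-Rado (1961): when n ≥ 2k, max |F| = C(n−1, k−1). The bound is attained by the star {A : i ∈ A} for any fixed i ∈ [n]. Here C(160−1, 4−1) = C(159, 3) = 657359.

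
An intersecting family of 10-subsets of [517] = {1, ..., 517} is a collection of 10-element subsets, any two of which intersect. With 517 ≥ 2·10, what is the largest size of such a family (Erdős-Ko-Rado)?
max |F| = C(516, 9) = 6662188458094621440

The Erdős-Ko-Rado theorem states: for n ≥ 2k, an intersecting family of k-subsets of an n-element set has size at most C(n − 1, k − 1), with equality for 'star' families {A ⊆ [n] : |A| = k, i ∈ A} (fix an element i). For n = 517, k = 10: C(516, 9) = 6662188458094621440.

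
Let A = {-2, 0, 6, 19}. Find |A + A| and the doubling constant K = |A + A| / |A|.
K = |A + A| / |A| = 10/4 = 5/2

Enumerate A + A = {a + b : a, b ∈ A}. With |A| = 4, there are |A|^2 = 16 ordered sum pairs; collecting distinct values, A + A = {-4, -2, 0, 4, 6, 12, 17, 19, 25, 38}, so |A + A| = 10. Thus K = 10/4 = 5/2. For comparison, the minimum possible |A + A| over all 4-element sets is 2·4 − 1 = 7 (so min K = 7/4), attained only by arithmetic progressions.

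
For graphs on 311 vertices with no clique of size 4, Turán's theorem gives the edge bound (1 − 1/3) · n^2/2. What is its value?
Turán density bound = (2/3) · 311^2/2 = 96721/3 ≈ 32240.3333

Turán's theorem: ex(n, K_{r+1}) is achieved by the complete r-partite Turán graph T(n, r) with parts as balanced as possible, and is at most (1 − 1/r) · n^2/2. For r = 3, n = 311: the density bound is (2/3) · 96721/2 = 96721/3 ≈ 32240.3333. The integer-valued extremum is e(T(311, 3)) = 32240, which is strictly less than the density bound 96721/3 since 3 ∤ 311 (the parts of T(311, 3) cannot all be equal).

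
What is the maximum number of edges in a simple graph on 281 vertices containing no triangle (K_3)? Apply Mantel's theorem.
ex(281, K_3) = ⌊281^2/4⌋ = 19740

Mantel (1907): a triangle-free graph on n vertices has at most ⌊n^2/4⌋ edges, with equality for the complete bipartite graph K_{⌊n/2⌋, ⌈n/2⌉}. For n = 281: ⌊281^2/4⌋ = ⌊78961/4⌋ = 19740. The extremal graph is K_{140, 141}, which has 140·141 = 19740 edges.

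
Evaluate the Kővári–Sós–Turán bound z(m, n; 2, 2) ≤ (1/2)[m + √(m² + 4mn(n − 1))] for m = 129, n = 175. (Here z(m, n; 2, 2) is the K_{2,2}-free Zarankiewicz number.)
z(129, 175; 2, 2) ≤ (1/2)[129 + √(129² + 4·129·175·174)] = (1/2)[129 + √15728841] = 2047.4801

Kővári–Sós–Turán: let r_1, ..., r_129 be the row sums and z = Σ r_i the total number of 1s. Each pair of columns can share at most one row with both entries 1 (else a 2×2 all-ones block appears), so Σ_i C(r_i, 2) ≤ C(175, 2) = 15225. By convexity Σ_i C(r_i, 2) ≥ 129·C(z/129, 2) = z(z − 129)/(2·129), giving z² − 129z − 129·175·174 ≤ 0 and hence z ≤ (1/2)[129 + √(16641 + 4·3928050)] = (1/2)[129 + √15728841] ≈ (1/2)(129 + 3965.9603) = 2047.4801.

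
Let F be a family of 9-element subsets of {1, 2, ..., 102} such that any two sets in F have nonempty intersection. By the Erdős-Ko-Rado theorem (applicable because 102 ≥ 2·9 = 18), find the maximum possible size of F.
max |F| = C(101, 8) = 202095455100

Erdős-Ko-Rado (1961): when n ≥ 2k, max |F| = C(n−1, k−1). The bound is attained by the star {A : i ∈ A} for any fixed i ∈ [n]. Here C(102−1, 9−1) = C(101, 8) = 202095455100.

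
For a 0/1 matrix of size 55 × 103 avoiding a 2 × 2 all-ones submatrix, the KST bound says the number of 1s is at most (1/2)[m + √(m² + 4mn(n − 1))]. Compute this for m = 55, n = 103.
z(55, 103; 2, 2) ≤ (1/2)[55 + √(55² + 4·55·103·102)] = (1/2)[55 + √2314345] = 788.1486

Kővári–Sós–Turán: let r_1, ..., r_55 be the row sums and z = Σ r_i the total number of 1s. Each pair of columns can share at most one row with both entries 1 (else a 2×2 all-ones block appears), so Σ_i C(r_i, 2) ≤ C(103, 2) = 5253. By convexity Σ_i C(r_i, 2) ≥ 55·C(z/55, 2) = z(z − 55)/(2·55), giving z² − 55z − 55·103·102 ≤ 0 and hence z ≤ (1/2)[55 + √(3025 + 4·577830)] = (1/2)[55 + √2314345] ≈ (1/2)(55 + 1521.2971) = 788.1486.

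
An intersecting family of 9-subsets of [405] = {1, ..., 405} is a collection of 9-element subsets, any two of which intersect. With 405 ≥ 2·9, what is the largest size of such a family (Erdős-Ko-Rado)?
max |F| = C(404, 8) = 16415071523485570

Erdős-Ko-Rado (1961): when n ≥ 2k, max |F| = C(n−1, k−1). The bound is attained by the star {A : i ∈ A} for any fixed i ∈ [n]. Here C(405−1, 9−1) = C(404, 8) = 16415071523485570.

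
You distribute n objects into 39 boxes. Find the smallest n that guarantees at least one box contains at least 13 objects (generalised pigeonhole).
n = (13 − 1)·39 + 1 = 469

By the generalised pigeonhole principle, to guarantee some box contains ≥ r objects we need more than (r − 1) · k objects total. Threshold: n = (r − 1) · k + 1. With r = 13 and k = 39: n = 12 · 39 + 1 = 468 + 1 = 469. For n = 468 = 12 · 39, we can put exactly 12 objects in every box, avoiding 13 in any single one — so 469 is tight.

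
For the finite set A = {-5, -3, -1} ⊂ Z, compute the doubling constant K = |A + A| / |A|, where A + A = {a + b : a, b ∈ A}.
K = |A + A| / |A| = 5/3

Enumerate A + A = {a + b : a, b ∈ A}. With |A| = 3, there are |A|^2 = 9 ordered sum pairs; collecting distinct values, A + A = {-10, -8, -6, -4, -2}, so |A + A| = 5. Thus K = 5/3. Here |A + A| = 2|A| − 1 = 5, the minimum possible — so K = 5/3 is minimal, which holds iff A is an arithmetic progression.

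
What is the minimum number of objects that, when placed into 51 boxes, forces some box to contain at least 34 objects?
n = (34 − 1)·51 + 1 = 1684

By the generalised pigeonhole principle, to guarantee some box contains ≥ r objects we need more than (r − 1) · k objects total. Threshold: n = (r − 1) · k + 1. With r = 34 and k = 51: n = 33 · 51 + 1 = 1683 + 1 = 1684. For n = 1683 = 33 · 51, we can put exactly 33 objects in every box, avoiding 34 in any single one — so 1684 is tight.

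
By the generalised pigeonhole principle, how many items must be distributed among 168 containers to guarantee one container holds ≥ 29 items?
n = (29 − 1)·168 + 1 = 4705

By the generalised pigeonhole principle, to guarantee some box contains ≥ r objects we need more than (r − 1) · k objects total. Threshold: n = (r − 1) · k + 1. With r = 29 and k = 168: n = 28 · 168 + 1 = 4704 + 1 = 4705. For n = 4704 = 28 · 168, we can put exactly 28 objects in every box, avoiding 29 in any single one — so 4705 is tight.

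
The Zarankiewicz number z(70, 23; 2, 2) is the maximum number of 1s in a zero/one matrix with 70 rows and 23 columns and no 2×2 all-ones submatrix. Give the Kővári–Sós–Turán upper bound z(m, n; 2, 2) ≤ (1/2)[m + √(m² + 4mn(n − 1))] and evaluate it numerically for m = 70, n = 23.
z(70, 23; 2, 2) ≤ (1/2)[70 + √(70² + 4·70·23·22)] = (1/2)[70 + √146580] = 226.4288

Kővári–Sós–Turán: let r_1, ..., r_70 be the row sums and z = Σ r_i the total number of 1s. Each pair of columns can share at most one row with both entries 1 (else a 2×2 all-ones block appears), so Σ_i C(r_i, 2) ≤ C(23, 2) = 253. By convexity Σ_i C(r_i, 2) ≥ 70·C(z/70, 2) = z(z − 70)/(2·70), giving z² − 70z − 70·23·22 ≤ 0 and hence z ≤ (1/2)[70 + √(4900 + 4·35420)] = (1/2)[70 + √146580] ≈ (1/2)(70 + 382.8577) = 226.4288.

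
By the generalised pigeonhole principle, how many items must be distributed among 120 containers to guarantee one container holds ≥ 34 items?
n = (34 − 1)·120 + 1 = 3961

By the generalised pigeonhole principle, to guarantee some box contains ≥ r objects we need more than (r − 1) · k objects total. Threshold: n = (r − 1) · k + 1. With r = 34 and k = 120: n = 33 · 120 + 1 = 3960 + 1 = 3961. For n = 3960 = 33 · 120, we can put exactly 33 objects in every box, avoiding 34 in any single one — so 3961 is tight.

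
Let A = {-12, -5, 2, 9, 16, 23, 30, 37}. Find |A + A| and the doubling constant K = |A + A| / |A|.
K = |A + A| / |A| = 15/8

Enumerate A + A = {a + b : a, b ∈ A}. With |A| = 8, there are |A|^2 = 64 ordered sum pairs; collecting distinct values, A + A = {-24, -17, -10, -3, 4, 11, 18, 25, 32, 39, 46, 53, 60, 67, 74}, so |A + A| = 15. Thus K = 15/8. Here |A + A| = 2|A| − 1 = 15, the minimum possible — so K = 15/8 is minimal, which holds iff A is an arithmetic progression.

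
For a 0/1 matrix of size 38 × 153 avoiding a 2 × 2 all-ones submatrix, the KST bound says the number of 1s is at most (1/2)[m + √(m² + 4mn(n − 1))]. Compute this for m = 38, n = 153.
z(38, 153; 2, 2) ≤ (1/2)[38 + √(38² + 4·38·153·152)] = (1/2)[38 + √3536356] = 959.2601

Kővári–Sós–Turán: let r_1, ..., r_38 be the row sums and z = Σ r_i the total number of 1s. Each pair of columns can share at most one row with both entries 1 (else a 2×2 all-ones block appears), so Σ_i C(r_i, 2) ≤ C(153, 2) = 11628. By convexity Σ_i C(r_i, 2) ≥ 38·C(z/38, 2) = z(z − 38)/(2·38), giving z² − 38z − 38·153·152 ≤ 0 and hence z ≤ (1/2)[38 + √(1444 + 4·883728)] = (1/2)[38 + √3536356] ≈ (1/2)(38 + 1880.5201) = 959.2601.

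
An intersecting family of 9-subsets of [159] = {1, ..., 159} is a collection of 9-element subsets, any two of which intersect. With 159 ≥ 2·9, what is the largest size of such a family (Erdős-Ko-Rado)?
max |F| = C(158, 8) = 8044984271181

Erdős-Ko-Rado (1961): when n ≥ 2k, max |F| = C(n−1, k−1). The bound is attained by the star {A : i ∈ A} for any fixed i ∈ [n]. Here C(159−1, 9−1) = C(158, 8) = 8044984271181.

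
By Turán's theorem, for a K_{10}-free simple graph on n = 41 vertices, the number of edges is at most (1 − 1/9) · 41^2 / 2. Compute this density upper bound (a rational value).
Turán density bound = (8/9) · 41^2/2 = 6724/9 ≈ 747.1111

Turán's theorem: ex(n, K_{r+1}) is achieved by the complete r-partite Turán graph T(n, r) with parts as balanced as possible, and is at most (1 − 1/r) · n^2/2. For r = 9, n = 41: the density bound is (8/9) · 1681/2 = 6724/9 ≈ 747.1111. The integer-valued extremum is e(T(41, 9)) = 746, which is strictly less than the density bound 6724/9 since 9 ∤ 41 (the parts of T(41, 9) cannot all be equal).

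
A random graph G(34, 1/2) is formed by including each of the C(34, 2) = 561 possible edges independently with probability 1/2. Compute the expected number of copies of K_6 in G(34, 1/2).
E[# K_6] = C(34, 6) · (1/2)^C(6, 2) = 1344904 / 2^15 = 168113/4096 ≈ 41.043213

For each 6-subset S of vertices (there are C(34, 6) = 1344904 such S), let X_S = 1 if S induces a K_6 (all C(6, 2) = 15 edges present). Then P(X_S = 1) = (1/2)^15 = 1/32768. By linearity of expectation, E[# K_6] = C(34, 6) · (1/2)^15 = 1344904 / 32768 = 168113/4096 ≈ 41.043213.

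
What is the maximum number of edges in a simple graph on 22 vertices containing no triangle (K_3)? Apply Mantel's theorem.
ex(22, K_3) = ⌊22^2/4⌋ = 121

Mantel (1907): a triangle-free graph on n vertices has at most ⌊n^2/4⌋ edges, with equality for the complete bipartite graph K_{⌊n/2⌋, ⌈n/2⌉}. For n = 22: ⌊22^2/4⌋ = ⌊484/4⌋ = 121. The extremal graph is K_{11, 11}, which has 11·11 = 121 edges.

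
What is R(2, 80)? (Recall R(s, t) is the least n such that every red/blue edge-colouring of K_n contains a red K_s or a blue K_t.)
R(2, 80) = 80

R(2, k) = k for all k ≥ 2: in a 2-colouring of K_k, either some edge is red (a red K_2) or all edges are blue (a blue K_k). And K_{79} coloured all-blue has no blue K_80, so R(2, 80) > 79. Hence R(2, 80) = 80.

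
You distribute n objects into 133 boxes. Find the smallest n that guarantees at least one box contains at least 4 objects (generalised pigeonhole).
n = (4 − 1)·133 + 1 = 400

By the generalised pigeonhole principle, to guarantee some box contains ≥ r objects we need more than (r − 1) · k objects total. Threshold: n = (r − 1) · k + 1. With r = 4 and k = 133: n = 3 · 133 + 1 = 399 + 1 = 400. For n = 399 = 3 · 133, we can put exactly 3 objects in every box, avoiding 4 in any single one — so 400 is tight.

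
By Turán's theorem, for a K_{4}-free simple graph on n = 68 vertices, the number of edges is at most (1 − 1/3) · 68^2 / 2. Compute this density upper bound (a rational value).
Turán density bound = (2/3) · 68^2/2 = 4624/3 ≈ 1541.3333

Turán's theorem: ex(n, K_{r+1}) is achieved by the complete r-partite Turán graph T(n, r) with parts as balanced as possible, and is at most (1 − 1/r) · n^2/2. For r = 3, n = 68: the density bound is (2/3) · 4624/2 = 4624/3 ≈ 1541.3333. The integer-valued extremum is e(T(68, 3)) = 1541, which is strictly less than the density bound 4624/3 since 3 ∤ 68 (the parts of T(68, 3) cannot all be equal).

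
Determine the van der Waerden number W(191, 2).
W(191, 2) = 191 + 1 = 192

A 2-term AP is any pair of integers, so a monochromatic 2-AP exists iff some colour is used at least twice. With 191 colours, the colouring i ↦ i on {1, ..., 191} uses each colour once, avoiding any monochromatic pair, so W(191, 2) > 191. For {1, ..., 192}, pigeonhole forces two integers of the same colour, which form a monochromatic 2-AP. Hence W(191, 2) = 192.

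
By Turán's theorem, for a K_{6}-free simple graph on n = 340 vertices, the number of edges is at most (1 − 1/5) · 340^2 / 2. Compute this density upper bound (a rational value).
Turán density bound = (4/5) · 340^2/2 = 46240

Turán's theorem: ex(n, K_{r+1}) is achieved by the complete r-partite Turán graph T(n, r) with parts as balanced as possible, and is at most (1 − 1/r) · n^2/2. For r = 5, n = 340: the density bound is (4/5) · 115600/2 = 46240. Since 5 ∣ 340, the Turán graph T(340, 5) has parts of equal size 68, and its edge count e(T(340, 5)) = 46240 attains the density bound exactly.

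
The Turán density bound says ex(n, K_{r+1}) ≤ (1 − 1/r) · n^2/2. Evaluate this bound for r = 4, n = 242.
Turán density bound = (3/4) · 242^2/2 = 43923/2 ≈ 21961.5

Turán's theorem: ex(n, K_{r+1}) is achieved by the complete r-partite Turán graph T(n, r) with parts as balanced as possible, and is at most (1 − 1/r) · n^2/2. For r = 4, n = 242: the density bound is (3/4) · 58564/2 = 43923/2 ≈ 21961.5. The integer-valued extremum is e(T(242, 4)) = 21961, which is strictly less than the density bound 43923/2 since 4 ∤ 242 (the parts of T(242, 4) cannot all be equal).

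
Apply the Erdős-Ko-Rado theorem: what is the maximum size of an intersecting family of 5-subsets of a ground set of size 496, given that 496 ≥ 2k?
max |F| = C(495, 4) = 2471342445

The Erdős-Ko-Rado theorem states: for n ≥ 2k, an intersecting family of k-subsets of an n-element set has size at most C(n − 1, k − 1), with equality for 'star' families {A ⊆ [n] : |A| = k, i ∈ A} (fix an element i). For n = 496, k = 5: C(495, 4) = 2471342445.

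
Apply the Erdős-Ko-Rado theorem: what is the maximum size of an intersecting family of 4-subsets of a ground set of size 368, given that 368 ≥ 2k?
max |F| = C(367, 3) = 8171255

Erdős-Ko-Rado (1961): when n ≥ 2k, max |F| = C(n−1, k−1). The bound is attained by the star {A : i ∈ A} for any fixed i ∈ [n]. Here C(368−1, 4−1) = C(367, 3) = 8171255.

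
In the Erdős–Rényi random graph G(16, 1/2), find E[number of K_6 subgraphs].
E[# K_6] = C(16, 6) · (1/2)^C(6, 2) = 8008 / 2^15 = 1001/4096 ≈ 0.244385

For each 6-subset S of vertices (there are C(16, 6) = 8008 such S), let X_S = 1 if S induces a K_6 (all C(6, 2) = 15 edges present). Then P(X_S = 1) = (1/2)^15 = 1/32768. By linearity of expectation, E[# K_6] = C(16, 6) · (1/2)^15 = 8008 / 32768 = 1001/4096 ≈ 0.244385.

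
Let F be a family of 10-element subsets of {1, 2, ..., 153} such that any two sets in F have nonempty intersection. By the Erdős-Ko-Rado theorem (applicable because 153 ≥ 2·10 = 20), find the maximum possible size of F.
max |F| = C(152, 9) = 93755645897200

The Erdős-Ko-Rado theorem states: for n ≥ 2k, an intersecting family of k-subsets of an n-element set has size at most C(n − 1, k − 1), with equality for 'star' families {A ⊆ [n] : |A| = k, i ∈ A} (fix an element i). For n = 153, k = 10: C(152, 9) = 93755645897200.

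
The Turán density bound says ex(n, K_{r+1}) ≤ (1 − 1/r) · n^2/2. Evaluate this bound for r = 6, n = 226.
Turán density bound = (5/6) · 226^2/2 = 63845/3 ≈ 21281.6667

Turán's theorem: ex(n, K_{r+1}) is achieved by the complete r-partite Turán graph T(n, r) with parts as balanced as possible, and is at most (1 − 1/r) · n^2/2. For r = 6, n = 226: the density bound is (5/6) · 51076/2 = 63845/3 ≈ 21281.6667. The integer-valued extremum is e(T(226, 6)) = 21281, which is strictly less than the density bound 63845/3 since 6 ∤ 226 (the parts of T(226, 6) cannot all be equal).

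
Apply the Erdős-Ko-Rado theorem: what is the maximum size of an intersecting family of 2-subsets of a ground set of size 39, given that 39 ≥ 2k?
max |F| = C(38, 1) = 38

Erdős-Ko-Rado (1961): when n ≥ 2k, max |F| = C(n−1, k−1). The bound is attained by the star {A : i ∈ A} for any fixed i ∈ [n]. Here C(39−1, 2−1) = C(38, 1) = 38.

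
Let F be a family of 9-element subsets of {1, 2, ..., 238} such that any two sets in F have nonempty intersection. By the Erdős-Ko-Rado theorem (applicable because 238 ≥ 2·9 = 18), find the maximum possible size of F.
max |F| = C(237, 8) = 219082287590595

The Erdős-Ko-Rado theorem states: for n ≥ 2k, an intersecting family of k-subsets of an n-element set has size at most C(n − 1, k − 1), with equality for 'star' families {A ⊆ [n] : |A| = k, i ∈ A} (fix an element i). For n = 238, k = 9: C(237, 8) = 219082287590595.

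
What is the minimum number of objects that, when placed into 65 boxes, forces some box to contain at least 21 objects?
n = (21 − 1)·65 + 1 = 1301

By the generalised pigeonhole principle, to guarantee some box contains ≥ r objects we need more than (r − 1) · k objects total. Threshold: n = (r − 1) · k + 1. With r = 21 and k = 65: n = 20 · 65 + 1 = 1300 + 1 = 1301. For n = 1300 = 20 · 65, we can put exactly 20 objects in every box, avoiding 21 in any single one — so 1301 is tight.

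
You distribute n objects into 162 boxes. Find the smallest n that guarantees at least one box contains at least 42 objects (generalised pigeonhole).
n = (42 − 1)·162 + 1 = 6643

By the generalised pigeonhole principle, to guarantee some box contains ≥ r objects we need more than (r − 1) · k objects total. Threshold: n = (r − 1) · k + 1. With r = 42 and k = 162: n = 41 · 162 + 1 = 6642 + 1 = 6643. For n = 6642 = 41 · 162, we can put exactly 41 objects in every box, avoiding 42 in any single one — so 6643 is tight.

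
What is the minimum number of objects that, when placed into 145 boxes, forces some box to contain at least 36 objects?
n = (36 − 1)·145 + 1 = 5076

By the generalised pigeonhole principle, to guarantee some box contains ≥ r objects we need more than (r − 1) · k objects total. Threshold: n = (r − 1) · k + 1. With r = 36 and k = 145: n = 35 · 145 + 1 = 5075 + 1 = 5076. For n = 5075 = 35 · 145, we can put exactly 35 objects in every box, avoiding 36 in any single one — so 5076 is tight.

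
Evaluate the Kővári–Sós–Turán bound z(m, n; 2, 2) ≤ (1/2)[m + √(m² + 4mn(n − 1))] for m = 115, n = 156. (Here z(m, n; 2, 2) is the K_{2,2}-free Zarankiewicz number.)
z(115, 156; 2, 2) ≤ (1/2)[115 + √(115² + 4·115·156·155)] = (1/2)[115 + √11136025] = 1726.0342

Kővári–Sós–Turán: let r_1, ..., r_115 be the row sums and z = Σ r_i the total number of 1s. Each pair of columns can share at most one row with both entries 1 (else a 2×2 all-ones block appears), so Σ_i C(r_i, 2) ≤ C(156, 2) = 12090. By convexity Σ_i C(r_i, 2) ≥ 115·C(z/115, 2) = z(z − 115)/(2·115), giving z² − 115z − 115·156·155 ≤ 0 and hence z ≤ (1/2)[115 + √(13225 + 4·2780700)] = (1/2)[115 + √11136025] ≈ (1/2)(115 + 3337.0683) = 1726.0342.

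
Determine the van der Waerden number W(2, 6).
W(2, 6) = 1132

W(2, 6) = 1132. The lower bound W(2, 6) > 1131 comes from an explicit good 2-colouring of [1, 1131]; the upper bound W(2, 6) ≤ 1132 was verified by exhaustive search over 2-colourings of [1, 1132].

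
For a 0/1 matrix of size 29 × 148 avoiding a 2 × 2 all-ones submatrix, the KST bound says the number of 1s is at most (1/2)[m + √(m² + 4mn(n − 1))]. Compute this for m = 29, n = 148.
z(29, 148; 2, 2) ≤ (1/2)[29 + √(29² + 4·29·148·147)] = (1/2)[29 + √2524537] = 808.9396

Kővári–Sós–Turán: let r_1, ..., r_29 be the row sums and z = Σ r_i the total number of 1s. Each pair of columns can share at most one row with both entries 1 (else a 2×2 all-ones block appears), so Σ_i C(r_i, 2) ≤ C(148, 2) = 10878. By convexity Σ_i C(r_i, 2) ≥ 29·C(z/29, 2) = z(z − 29)/(2·29), giving z² − 29z − 29·148·147 ≤ 0 and hence z ≤ (1/2)[29 + √(841 + 4·630924)] = (1/2)[29 + √2524537] ≈ (1/2)(29 + 1588.8792) = 808.9396.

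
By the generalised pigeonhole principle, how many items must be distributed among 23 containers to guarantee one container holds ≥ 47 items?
n = (47 − 1)·23 + 1 = 1059

By the generalised pigeonhole principle, to guarantee some box contains ≥ r objects we need more than (r − 1) · k objects total. Threshold: n = (r − 1) · k + 1. With r = 47 and k = 23: n = 46 · 23 + 1 = 1058 + 1 = 1059. For n = 1058 = 46 · 23, we can put exactly 46 objects in every box, avoiding 47 in any single one — so 1059 is tight.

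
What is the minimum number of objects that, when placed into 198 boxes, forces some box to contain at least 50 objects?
n = (50 − 1)·198 + 1 = 9703

By the generalised pigeonhole principle, to guarantee some box contains ≥ r objects we need more than (r − 1) · k objects total. Threshold: n = (r − 1) · k + 1. With r = 50 and k = 198: n = 49 · 198 + 1 = 9702 + 1 = 9703. For n = 9702 = 49 · 198, we can put exactly 49 objects in every box, avoiding 50 in any single one — so 9703 is tight.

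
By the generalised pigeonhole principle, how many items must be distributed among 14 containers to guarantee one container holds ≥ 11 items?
n = (11 − 1)·14 + 1 = 141

By the generalised pigeonhole principle, to guarantee some box contains ≥ r objects we need more than (r − 1) · k objects total. Threshold: n = (r − 1) · k + 1. With r = 11 and k = 14: n = 10 · 14 + 1 = 140 + 1 = 141. For n = 140 = 10 · 14, we can put exactly 10 objects in every box, avoiding 11 in any single one — so 141 is tight.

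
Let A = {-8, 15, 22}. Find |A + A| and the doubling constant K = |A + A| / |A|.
K = |A + A| / |A| = 6/3 = 2

Enumerate A + A = {a + b : a, b ∈ A}. With |A| = 3, there are |A|^2 = 9 ordered sum pairs; collecting distinct values, A + A = {-16, 7, 14, 30, 37, 44}, so |A + A| = 6. Thus K = 6/3 = 2. For comparison, the minimum possible |A + A| over all 3-element sets is 2·3 − 1 = 5 (so min K = 5/3), attained only by arithmetic progressions.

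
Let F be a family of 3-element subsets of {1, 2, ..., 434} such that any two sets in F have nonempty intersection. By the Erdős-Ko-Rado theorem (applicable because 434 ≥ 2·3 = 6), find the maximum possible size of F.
max |F| = C(433, 2) = 93528

Erdős-Ko-Rado (1961): when n ≥ 2k, max |F| = C(n−1, k−1). The bound is attained by the star {A : i ∈ A} for any fixed i ∈ [n]. Here C(434−1, 3−1) = C(433, 2) = 93528.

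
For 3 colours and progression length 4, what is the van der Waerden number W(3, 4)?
W(3, 4) = 293

This is a classical value, W(3, 4) = 293, established by combining an explicit 3-colouring of {1, ..., 292} with no monochromatic 4-AP (giving the lower bound W(3, 4) > 292) and a finite case analysis / exhaustive computer search showing every 3-colouring of {1, ..., 293} has such an AP.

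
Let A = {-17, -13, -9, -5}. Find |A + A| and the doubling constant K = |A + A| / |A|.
K = |A + A| / |A| = 7/4

Enumerate A + A = {a + b : a, b ∈ A}. With |A| = 4, there are |A|^2 = 16 ordered sum pairs; collecting distinct values, A + A = {-34, -30, -26, -22, -18, -14, -10}, so |A + A| = 7. Thus K = 7/4. Here |A + A| = 2|A| − 1 = 7, the minimum possible — so K = 7/4 is minimal, which holds iff A is an arithmetic progression.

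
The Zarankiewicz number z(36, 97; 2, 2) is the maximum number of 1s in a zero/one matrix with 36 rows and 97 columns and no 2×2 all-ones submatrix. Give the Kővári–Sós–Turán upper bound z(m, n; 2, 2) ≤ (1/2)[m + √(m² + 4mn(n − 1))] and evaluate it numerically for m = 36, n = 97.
z(36, 97; 2, 2) ≤ (1/2)[36 + √(36² + 4·36·97·96)] = (1/2)[36 + √1342224] = 597.272

Kővári–Sós–Turán: let r_1, ..., r_36 be the row sums and z = Σ r_i the total number of 1s. Each pair of columns can share at most one row with both entries 1 (else a 2×2 all-ones block appears), so Σ_i C(r_i, 2) ≤ C(97, 2) = 4656. By convexity Σ_i C(r_i, 2) ≥ 36·C(z/36, 2) = z(z − 36)/(2·36), giving z² − 36z − 36·97·96 ≤ 0 and hence z ≤ (1/2)[36 + √(1296 + 4·335232)] = (1/2)[36 + √1342224] ≈ (1/2)(36 + 1158.5439) = 597.272.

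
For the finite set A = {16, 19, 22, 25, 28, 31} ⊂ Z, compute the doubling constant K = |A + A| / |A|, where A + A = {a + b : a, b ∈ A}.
K = |A + A| / |A| = 11/6

Enumerate A + A = {a + b : a, b ∈ A}. With |A| = 6, there are |A|^2 = 36 ordered sum pairs; collecting distinct values, A + A = {32, 35, 38, 41, 44, 47, 50, 53, 56, 59, 62}, so |A + A| = 11. Thus K = 11/6. Here |A + A| = 2|A| − 1 = 11, the minimum possible — so K = 11/6 is minimal, which holds iff A is an arithmetic progression.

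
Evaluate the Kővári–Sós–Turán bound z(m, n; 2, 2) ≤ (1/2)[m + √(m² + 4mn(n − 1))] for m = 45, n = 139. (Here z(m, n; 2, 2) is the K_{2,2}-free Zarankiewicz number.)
z(45, 139; 2, 2) ≤ (1/2)[45 + √(45² + 4·45·139·138)] = (1/2)[45 + √3454785] = 951.8526

Kővári–Sós–Turán: let r_1, ..., r_45 be the row sums and z = Σ r_i the total number of 1s. Each pair of columns can share at most one row with both entries 1 (else a 2×2 all-ones block appears), so Σ_i C(r_i, 2) ≤ C(139, 2) = 9591. By convexity Σ_i C(r_i, 2) ≥ 45·C(z/45, 2) = z(z − 45)/(2·45), giving z² − 45z − 45·139·138 ≤ 0 and hence z ≤ (1/2)[45 + √(2025 + 4·863190)] = (1/2)[45 + √3454785] ≈ (1/2)(45 + 1858.7052) = 951.8526.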